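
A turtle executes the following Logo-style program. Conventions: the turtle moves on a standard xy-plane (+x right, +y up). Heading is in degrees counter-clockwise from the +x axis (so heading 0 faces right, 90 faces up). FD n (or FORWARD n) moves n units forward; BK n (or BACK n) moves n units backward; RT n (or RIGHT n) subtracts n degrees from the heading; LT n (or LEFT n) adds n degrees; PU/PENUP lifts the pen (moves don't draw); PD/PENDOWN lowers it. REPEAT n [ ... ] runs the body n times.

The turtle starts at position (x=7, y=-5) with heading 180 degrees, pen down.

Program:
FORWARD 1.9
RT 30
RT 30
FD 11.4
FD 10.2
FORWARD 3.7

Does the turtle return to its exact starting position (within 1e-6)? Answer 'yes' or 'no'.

Executing turtle program step by step:
Start: pos=(7,-5), heading=180, pen down
FD 1.9: (7,-5) -> (5.1,-5) [heading=180, draw]
RT 30: heading 180 -> 150
RT 30: heading 150 -> 120
FD 11.4: (5.1,-5) -> (-0.6,4.873) [heading=120, draw]
FD 10.2: (-0.6,4.873) -> (-5.7,13.706) [heading=120, draw]
FD 3.7: (-5.7,13.706) -> (-7.55,16.91) [heading=120, draw]
Final: pos=(-7.55,16.91), heading=120, 4 segment(s) drawn

Start position: (7, -5)
Final position: (-7.55, 16.91)
Distance = 26.302; >= 1e-6 -> NOT closed

Answer: no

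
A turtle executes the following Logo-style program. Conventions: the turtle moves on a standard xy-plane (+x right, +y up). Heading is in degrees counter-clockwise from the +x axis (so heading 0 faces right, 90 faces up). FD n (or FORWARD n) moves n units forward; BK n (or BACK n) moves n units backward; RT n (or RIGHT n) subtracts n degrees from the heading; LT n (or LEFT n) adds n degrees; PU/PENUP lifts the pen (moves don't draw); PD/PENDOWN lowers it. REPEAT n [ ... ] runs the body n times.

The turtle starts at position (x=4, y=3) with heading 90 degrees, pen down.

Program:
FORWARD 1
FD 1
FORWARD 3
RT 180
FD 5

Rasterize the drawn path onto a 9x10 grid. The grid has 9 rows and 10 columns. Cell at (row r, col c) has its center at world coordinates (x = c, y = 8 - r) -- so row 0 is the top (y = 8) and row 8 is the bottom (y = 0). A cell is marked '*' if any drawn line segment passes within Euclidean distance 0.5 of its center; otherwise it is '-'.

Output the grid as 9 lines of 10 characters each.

Answer: ----*-----
----*-----
----*-----
----*-----
----*-----
----*-----
----------
----------
----------

Derivation:
Segment 0: (4,3) -> (4,4)
Segment 1: (4,4) -> (4,5)
Segment 2: (4,5) -> (4,8)
Segment 3: (4,8) -> (4,3)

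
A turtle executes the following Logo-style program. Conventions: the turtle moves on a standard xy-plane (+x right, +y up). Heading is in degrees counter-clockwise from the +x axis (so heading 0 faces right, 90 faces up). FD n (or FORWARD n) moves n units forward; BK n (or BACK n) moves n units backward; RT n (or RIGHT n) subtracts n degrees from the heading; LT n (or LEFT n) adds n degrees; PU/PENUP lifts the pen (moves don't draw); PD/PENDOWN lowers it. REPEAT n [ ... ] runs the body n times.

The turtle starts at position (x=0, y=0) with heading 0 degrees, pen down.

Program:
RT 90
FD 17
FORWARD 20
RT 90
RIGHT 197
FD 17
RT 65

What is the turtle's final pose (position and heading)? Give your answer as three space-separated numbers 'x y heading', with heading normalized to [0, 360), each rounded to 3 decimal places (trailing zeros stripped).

Answer: 16.257 -41.97 278

Derivation:
Executing turtle program step by step:
Start: pos=(0,0), heading=0, pen down
RT 90: heading 0 -> 270
FD 17: (0,0) -> (0,-17) [heading=270, draw]
FD 20: (0,-17) -> (0,-37) [heading=270, draw]
RT 90: heading 270 -> 180
RT 197: heading 180 -> 343
FD 17: (0,-37) -> (16.257,-41.97) [heading=343, draw]
RT 65: heading 343 -> 278
Final: pos=(16.257,-41.97), heading=278, 3 segment(s) drawn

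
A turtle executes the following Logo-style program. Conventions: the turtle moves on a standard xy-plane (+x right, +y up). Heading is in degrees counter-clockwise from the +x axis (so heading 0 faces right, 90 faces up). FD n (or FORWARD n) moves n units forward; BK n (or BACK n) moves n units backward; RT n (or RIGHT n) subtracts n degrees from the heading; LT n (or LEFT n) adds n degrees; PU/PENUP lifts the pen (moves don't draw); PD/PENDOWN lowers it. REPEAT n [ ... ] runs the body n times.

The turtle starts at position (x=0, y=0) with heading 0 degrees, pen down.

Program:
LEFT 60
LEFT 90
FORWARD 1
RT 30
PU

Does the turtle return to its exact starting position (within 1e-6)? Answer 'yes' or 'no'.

Executing turtle program step by step:
Start: pos=(0,0), heading=0, pen down
LT 60: heading 0 -> 60
LT 90: heading 60 -> 150
FD 1: (0,0) -> (-0.866,0.5) [heading=150, draw]
RT 30: heading 150 -> 120
PU: pen up
Final: pos=(-0.866,0.5), heading=120, 1 segment(s) drawn

Start position: (0, 0)
Final position: (-0.866, 0.5)
Distance = 1; >= 1e-6 -> NOT closed

Answer: no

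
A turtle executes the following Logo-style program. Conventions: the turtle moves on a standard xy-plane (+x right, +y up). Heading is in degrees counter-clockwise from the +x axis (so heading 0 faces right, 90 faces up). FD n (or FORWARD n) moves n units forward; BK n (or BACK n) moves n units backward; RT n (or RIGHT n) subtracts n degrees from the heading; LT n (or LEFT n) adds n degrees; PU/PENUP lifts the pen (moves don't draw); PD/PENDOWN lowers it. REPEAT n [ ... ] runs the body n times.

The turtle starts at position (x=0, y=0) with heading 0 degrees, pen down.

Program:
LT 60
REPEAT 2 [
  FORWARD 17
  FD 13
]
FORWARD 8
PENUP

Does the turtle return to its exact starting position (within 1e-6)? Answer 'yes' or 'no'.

Executing turtle program step by step:
Start: pos=(0,0), heading=0, pen down
LT 60: heading 0 -> 60
REPEAT 2 [
  -- iteration 1/2 --
  FD 17: (0,0) -> (8.5,14.722) [heading=60, draw]
  FD 13: (8.5,14.722) -> (15,25.981) [heading=60, draw]
  -- iteration 2/2 --
  FD 17: (15,25.981) -> (23.5,40.703) [heading=60, draw]
  FD 13: (23.5,40.703) -> (30,51.962) [heading=60, draw]
]
FD 8: (30,51.962) -> (34,58.89) [heading=60, draw]
PU: pen up
Final: pos=(34,58.89), heading=60, 5 segment(s) drawn

Start position: (0, 0)
Final position: (34, 58.89)
Distance = 68; >= 1e-6 -> NOT closed

Answer: no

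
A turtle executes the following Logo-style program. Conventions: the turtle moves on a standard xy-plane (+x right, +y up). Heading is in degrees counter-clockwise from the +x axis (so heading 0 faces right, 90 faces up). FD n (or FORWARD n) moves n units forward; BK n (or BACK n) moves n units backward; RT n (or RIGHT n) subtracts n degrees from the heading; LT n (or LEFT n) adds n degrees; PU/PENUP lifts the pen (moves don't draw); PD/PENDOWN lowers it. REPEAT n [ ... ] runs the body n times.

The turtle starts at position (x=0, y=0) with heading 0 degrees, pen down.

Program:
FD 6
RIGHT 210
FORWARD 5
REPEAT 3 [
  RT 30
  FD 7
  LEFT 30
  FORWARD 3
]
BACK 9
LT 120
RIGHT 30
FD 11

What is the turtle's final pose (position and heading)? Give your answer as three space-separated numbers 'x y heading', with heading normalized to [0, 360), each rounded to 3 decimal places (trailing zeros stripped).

Executing turtle program step by step:
Start: pos=(0,0), heading=0, pen down
FD 6: (0,0) -> (6,0) [heading=0, draw]
RT 210: heading 0 -> 150
FD 5: (6,0) -> (1.67,2.5) [heading=150, draw]
REPEAT 3 [
  -- iteration 1/3 --
  RT 30: heading 150 -> 120
  FD 7: (1.67,2.5) -> (-1.83,8.562) [heading=120, draw]
  LT 30: heading 120 -> 150
  FD 3: (-1.83,8.562) -> (-4.428,10.062) [heading=150, draw]
  -- iteration 2/3 --
  RT 30: heading 150 -> 120
  FD 7: (-4.428,10.062) -> (-7.928,16.124) [heading=120, draw]
  LT 30: heading 120 -> 150
  FD 3: (-7.928,16.124) -> (-10.526,17.624) [heading=150, draw]
  -- iteration 3/3 --
  RT 30: heading 150 -> 120
  FD 7: (-10.526,17.624) -> (-14.026,23.687) [heading=120, draw]
  LT 30: heading 120 -> 150
  FD 3: (-14.026,23.687) -> (-16.624,25.187) [heading=150, draw]
]
BK 9: (-16.624,25.187) -> (-8.83,20.687) [heading=150, draw]
LT 120: heading 150 -> 270
RT 30: heading 270 -> 240
FD 11: (-8.83,20.687) -> (-14.33,11.16) [heading=240, draw]
Final: pos=(-14.33,11.16), heading=240, 10 segment(s) drawn

Answer: -14.33 11.16 240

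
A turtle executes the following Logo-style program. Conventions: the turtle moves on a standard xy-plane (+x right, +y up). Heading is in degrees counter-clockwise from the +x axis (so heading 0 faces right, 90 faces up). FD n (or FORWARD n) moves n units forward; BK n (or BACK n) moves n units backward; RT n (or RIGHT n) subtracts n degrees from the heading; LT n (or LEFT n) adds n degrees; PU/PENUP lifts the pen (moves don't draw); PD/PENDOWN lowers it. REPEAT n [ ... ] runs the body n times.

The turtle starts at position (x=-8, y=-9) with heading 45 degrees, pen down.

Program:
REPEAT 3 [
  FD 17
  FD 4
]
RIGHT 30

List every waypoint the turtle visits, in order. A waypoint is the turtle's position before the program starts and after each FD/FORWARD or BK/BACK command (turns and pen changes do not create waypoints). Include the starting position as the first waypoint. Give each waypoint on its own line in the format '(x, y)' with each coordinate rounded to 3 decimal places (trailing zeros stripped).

Executing turtle program step by step:
Start: pos=(-8,-9), heading=45, pen down
REPEAT 3 [
  -- iteration 1/3 --
  FD 17: (-8,-9) -> (4.021,3.021) [heading=45, draw]
  FD 4: (4.021,3.021) -> (6.849,5.849) [heading=45, draw]
  -- iteration 2/3 --
  FD 17: (6.849,5.849) -> (18.87,17.87) [heading=45, draw]
  FD 4: (18.87,17.87) -> (21.698,20.698) [heading=45, draw]
  -- iteration 3/3 --
  FD 17: (21.698,20.698) -> (33.719,32.719) [heading=45, draw]
  FD 4: (33.719,32.719) -> (36.548,35.548) [heading=45, draw]
]
RT 30: heading 45 -> 15
Final: pos=(36.548,35.548), heading=15, 6 segment(s) drawn
Waypoints (7 total):
(-8, -9)
(4.021, 3.021)
(6.849, 5.849)
(18.87, 17.87)
(21.698, 20.698)
(33.719, 32.719)
(36.548, 35.548)

Answer: (-8, -9)
(4.021, 3.021)
(6.849, 5.849)
(18.87, 17.87)
(21.698, 20.698)
(33.719, 32.719)
(36.548, 35.548)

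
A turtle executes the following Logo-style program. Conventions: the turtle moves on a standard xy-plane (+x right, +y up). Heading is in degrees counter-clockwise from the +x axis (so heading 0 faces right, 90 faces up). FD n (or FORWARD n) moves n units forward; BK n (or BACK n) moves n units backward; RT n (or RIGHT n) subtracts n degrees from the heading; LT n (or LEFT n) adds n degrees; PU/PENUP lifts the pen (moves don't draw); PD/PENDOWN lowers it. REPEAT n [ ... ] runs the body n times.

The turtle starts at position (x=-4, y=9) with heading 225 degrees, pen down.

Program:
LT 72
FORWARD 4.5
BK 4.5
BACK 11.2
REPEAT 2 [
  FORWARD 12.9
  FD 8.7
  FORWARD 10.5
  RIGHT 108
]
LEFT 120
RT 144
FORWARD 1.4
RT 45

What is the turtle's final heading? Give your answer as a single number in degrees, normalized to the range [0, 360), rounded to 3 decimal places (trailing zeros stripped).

Answer: 12

Derivation:
Executing turtle program step by step:
Start: pos=(-4,9), heading=225, pen down
LT 72: heading 225 -> 297
FD 4.5: (-4,9) -> (-1.957,4.99) [heading=297, draw]
BK 4.5: (-1.957,4.99) -> (-4,9) [heading=297, draw]
BK 11.2: (-4,9) -> (-9.085,18.979) [heading=297, draw]
REPEAT 2 [
  -- iteration 1/2 --
  FD 12.9: (-9.085,18.979) -> (-3.228,7.485) [heading=297, draw]
  FD 8.7: (-3.228,7.485) -> (0.722,-0.266) [heading=297, draw]
  FD 10.5: (0.722,-0.266) -> (5.488,-9.622) [heading=297, draw]
  RT 108: heading 297 -> 189
  -- iteration 2/2 --
  FD 12.9: (5.488,-9.622) -> (-7.253,-11.64) [heading=189, draw]
  FD 8.7: (-7.253,-11.64) -> (-15.846,-13.001) [heading=189, draw]
  FD 10.5: (-15.846,-13.001) -> (-26.216,-14.644) [heading=189, draw]
  RT 108: heading 189 -> 81
]
LT 120: heading 81 -> 201
RT 144: heading 201 -> 57
FD 1.4: (-26.216,-14.644) -> (-25.454,-13.469) [heading=57, draw]
RT 45: heading 57 -> 12
Final: pos=(-25.454,-13.469), heading=12, 10 segment(s) drawn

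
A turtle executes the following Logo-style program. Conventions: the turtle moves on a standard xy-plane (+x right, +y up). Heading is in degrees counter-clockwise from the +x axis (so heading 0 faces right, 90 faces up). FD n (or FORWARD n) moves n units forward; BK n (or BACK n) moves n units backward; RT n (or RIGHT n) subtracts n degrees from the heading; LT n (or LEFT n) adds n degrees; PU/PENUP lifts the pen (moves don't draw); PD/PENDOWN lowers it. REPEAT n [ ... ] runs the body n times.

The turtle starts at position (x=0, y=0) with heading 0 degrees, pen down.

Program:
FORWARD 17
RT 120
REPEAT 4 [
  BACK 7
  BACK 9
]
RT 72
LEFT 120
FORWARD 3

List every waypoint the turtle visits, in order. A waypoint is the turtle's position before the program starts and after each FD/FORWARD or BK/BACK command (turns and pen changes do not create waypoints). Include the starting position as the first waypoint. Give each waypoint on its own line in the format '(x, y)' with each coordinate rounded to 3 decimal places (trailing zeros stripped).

Answer: (0, 0)
(17, 0)
(20.5, 6.062)
(25, 13.856)
(28.5, 19.919)
(33, 27.713)
(36.5, 33.775)
(41, 41.569)
(44.5, 47.631)
(49, 55.426)
(49.927, 52.572)

Derivation:
Executing turtle program step by step:
Start: pos=(0,0), heading=0, pen down
FD 17: (0,0) -> (17,0) [heading=0, draw]
RT 120: heading 0 -> 240
REPEAT 4 [
  -- iteration 1/4 --
  BK 7: (17,0) -> (20.5,6.062) [heading=240, draw]
  BK 9: (20.5,6.062) -> (25,13.856) [heading=240, draw]
  -- iteration 2/4 --
  BK 7: (25,13.856) -> (28.5,19.919) [heading=240, draw]
  BK 9: (28.5,19.919) -> (33,27.713) [heading=240, draw]
  -- iteration 3/4 --
  BK 7: (33,27.713) -> (36.5,33.775) [heading=240, draw]
  BK 9: (36.5,33.775) -> (41,41.569) [heading=240, draw]
  -- iteration 4/4 --
  BK 7: (41,41.569) -> (44.5,47.631) [heading=240, draw]
  BK 9: (44.5,47.631) -> (49,55.426) [heading=240, draw]
]
RT 72: heading 240 -> 168
LT 120: heading 168 -> 288
FD 3: (49,55.426) -> (49.927,52.572) [heading=288, draw]
Final: pos=(49.927,52.572), heading=288, 10 segment(s) drawn
Waypoints (11 total):
(0, 0)
(17, 0)
(20.5, 6.062)
(25, 13.856)
(28.5, 19.919)
(33, 27.713)
(36.5, 33.775)
(41, 41.569)
(44.5, 47.631)
(49, 55.426)
(49.927, 52.572)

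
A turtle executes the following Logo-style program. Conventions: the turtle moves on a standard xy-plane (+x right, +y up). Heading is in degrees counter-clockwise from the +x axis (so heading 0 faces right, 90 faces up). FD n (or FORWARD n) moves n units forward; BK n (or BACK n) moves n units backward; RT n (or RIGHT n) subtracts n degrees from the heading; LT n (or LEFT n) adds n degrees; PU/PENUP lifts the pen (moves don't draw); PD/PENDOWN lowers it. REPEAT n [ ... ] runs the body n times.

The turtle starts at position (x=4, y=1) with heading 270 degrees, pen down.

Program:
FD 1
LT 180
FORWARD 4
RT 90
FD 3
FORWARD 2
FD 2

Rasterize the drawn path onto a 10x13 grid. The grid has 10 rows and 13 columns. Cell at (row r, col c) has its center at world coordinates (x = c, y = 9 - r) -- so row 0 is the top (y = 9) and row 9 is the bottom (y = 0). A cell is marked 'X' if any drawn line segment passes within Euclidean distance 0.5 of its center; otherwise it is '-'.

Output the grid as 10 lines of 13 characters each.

Segment 0: (4,1) -> (4,0)
Segment 1: (4,0) -> (4,4)
Segment 2: (4,4) -> (7,4)
Segment 3: (7,4) -> (9,4)
Segment 4: (9,4) -> (11,4)

Answer: -------------
-------------
-------------
-------------
-------------
----XXXXXXXX-
----X--------
----X--------
----X--------
----X--------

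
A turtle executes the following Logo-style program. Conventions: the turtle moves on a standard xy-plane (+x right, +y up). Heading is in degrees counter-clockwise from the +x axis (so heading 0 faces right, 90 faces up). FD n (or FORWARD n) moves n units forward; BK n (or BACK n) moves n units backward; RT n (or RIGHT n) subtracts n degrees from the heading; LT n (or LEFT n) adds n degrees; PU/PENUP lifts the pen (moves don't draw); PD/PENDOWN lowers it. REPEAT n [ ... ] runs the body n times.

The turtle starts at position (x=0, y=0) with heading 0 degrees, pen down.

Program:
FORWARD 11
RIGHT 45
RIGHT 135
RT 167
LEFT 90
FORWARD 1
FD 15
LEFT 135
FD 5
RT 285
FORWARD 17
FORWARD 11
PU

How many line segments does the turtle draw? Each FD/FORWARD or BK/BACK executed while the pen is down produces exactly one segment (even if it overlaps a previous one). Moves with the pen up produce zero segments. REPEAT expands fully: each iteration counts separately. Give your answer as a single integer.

Answer: 6

Derivation:
Executing turtle program step by step:
Start: pos=(0,0), heading=0, pen down
FD 11: (0,0) -> (11,0) [heading=0, draw]
RT 45: heading 0 -> 315
RT 135: heading 315 -> 180
RT 167: heading 180 -> 13
LT 90: heading 13 -> 103
FD 1: (11,0) -> (10.775,0.974) [heading=103, draw]
FD 15: (10.775,0.974) -> (7.401,15.59) [heading=103, draw]
LT 135: heading 103 -> 238
FD 5: (7.401,15.59) -> (4.751,11.35) [heading=238, draw]
RT 285: heading 238 -> 313
FD 17: (4.751,11.35) -> (16.345,-1.083) [heading=313, draw]
FD 11: (16.345,-1.083) -> (23.847,-9.128) [heading=313, draw]
PU: pen up
Final: pos=(23.847,-9.128), heading=313, 6 segment(s) drawn
Segments drawn: 6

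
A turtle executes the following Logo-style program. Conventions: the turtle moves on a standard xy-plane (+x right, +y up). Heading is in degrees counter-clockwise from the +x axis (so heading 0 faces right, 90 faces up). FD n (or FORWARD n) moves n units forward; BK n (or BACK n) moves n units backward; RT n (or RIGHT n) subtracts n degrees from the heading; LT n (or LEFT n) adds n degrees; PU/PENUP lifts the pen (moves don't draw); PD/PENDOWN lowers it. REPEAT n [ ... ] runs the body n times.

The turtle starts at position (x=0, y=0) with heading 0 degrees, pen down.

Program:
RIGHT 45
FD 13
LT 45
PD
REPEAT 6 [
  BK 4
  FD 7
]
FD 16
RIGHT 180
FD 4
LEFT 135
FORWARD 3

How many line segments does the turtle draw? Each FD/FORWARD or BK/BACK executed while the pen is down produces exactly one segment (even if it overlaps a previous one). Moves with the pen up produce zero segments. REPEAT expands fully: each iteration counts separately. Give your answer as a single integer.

Executing turtle program step by step:
Start: pos=(0,0), heading=0, pen down
RT 45: heading 0 -> 315
FD 13: (0,0) -> (9.192,-9.192) [heading=315, draw]
LT 45: heading 315 -> 0
PD: pen down
REPEAT 6 [
  -- iteration 1/6 --
  BK 4: (9.192,-9.192) -> (5.192,-9.192) [heading=0, draw]
  FD 7: (5.192,-9.192) -> (12.192,-9.192) [heading=0, draw]
  -- iteration 2/6 --
  BK 4: (12.192,-9.192) -> (8.192,-9.192) [heading=0, draw]
  FD 7: (8.192,-9.192) -> (15.192,-9.192) [heading=0, draw]
  -- iteration 3/6 --
  BK 4: (15.192,-9.192) -> (11.192,-9.192) [heading=0, draw]
  FD 7: (11.192,-9.192) -> (18.192,-9.192) [heading=0, draw]
  -- iteration 4/6 --
  BK 4: (18.192,-9.192) -> (14.192,-9.192) [heading=0, draw]
  FD 7: (14.192,-9.192) -> (21.192,-9.192) [heading=0, draw]
  -- iteration 5/6 --
  BK 4: (21.192,-9.192) -> (17.192,-9.192) [heading=0, draw]
  FD 7: (17.192,-9.192) -> (24.192,-9.192) [heading=0, draw]
  -- iteration 6/6 --
  BK 4: (24.192,-9.192) -> (20.192,-9.192) [heading=0, draw]
  FD 7: (20.192,-9.192) -> (27.192,-9.192) [heading=0, draw]
]
FD 16: (27.192,-9.192) -> (43.192,-9.192) [heading=0, draw]
RT 180: heading 0 -> 180
FD 4: (43.192,-9.192) -> (39.192,-9.192) [heading=180, draw]
LT 135: heading 180 -> 315
FD 3: (39.192,-9.192) -> (41.314,-11.314) [heading=315, draw]
Final: pos=(41.314,-11.314), heading=315, 16 segment(s) drawn
Segments drawn: 16

Answer: 16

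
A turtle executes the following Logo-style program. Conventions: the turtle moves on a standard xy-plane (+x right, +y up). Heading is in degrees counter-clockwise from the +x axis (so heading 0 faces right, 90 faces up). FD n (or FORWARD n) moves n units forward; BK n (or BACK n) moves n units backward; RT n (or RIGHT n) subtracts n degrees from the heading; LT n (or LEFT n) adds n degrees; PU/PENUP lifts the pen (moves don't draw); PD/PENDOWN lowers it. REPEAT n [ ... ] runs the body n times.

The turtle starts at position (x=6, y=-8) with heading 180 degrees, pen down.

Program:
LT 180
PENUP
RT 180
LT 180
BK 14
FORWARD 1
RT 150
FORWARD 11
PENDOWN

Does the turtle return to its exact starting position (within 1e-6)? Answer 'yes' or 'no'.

Executing turtle program step by step:
Start: pos=(6,-8), heading=180, pen down
LT 180: heading 180 -> 0
PU: pen up
RT 180: heading 0 -> 180
LT 180: heading 180 -> 0
BK 14: (6,-8) -> (-8,-8) [heading=0, move]
FD 1: (-8,-8) -> (-7,-8) [heading=0, move]
RT 150: heading 0 -> 210
FD 11: (-7,-8) -> (-16.526,-13.5) [heading=210, move]
PD: pen down
Final: pos=(-16.526,-13.5), heading=210, 0 segment(s) drawn

Start position: (6, -8)
Final position: (-16.526, -13.5)
Distance = 23.188; >= 1e-6 -> NOT closed

Answer: no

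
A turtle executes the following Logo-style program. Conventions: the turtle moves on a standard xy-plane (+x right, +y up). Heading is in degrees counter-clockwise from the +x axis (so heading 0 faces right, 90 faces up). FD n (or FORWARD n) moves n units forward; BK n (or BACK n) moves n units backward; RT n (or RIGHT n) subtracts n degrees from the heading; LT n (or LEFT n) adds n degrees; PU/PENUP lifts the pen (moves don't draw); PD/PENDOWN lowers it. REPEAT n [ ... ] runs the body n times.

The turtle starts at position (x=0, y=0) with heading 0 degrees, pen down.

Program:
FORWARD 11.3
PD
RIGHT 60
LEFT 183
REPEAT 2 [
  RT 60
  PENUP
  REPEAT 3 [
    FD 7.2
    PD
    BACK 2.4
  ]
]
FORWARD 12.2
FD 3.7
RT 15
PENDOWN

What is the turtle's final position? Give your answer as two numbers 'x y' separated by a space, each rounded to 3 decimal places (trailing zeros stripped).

Answer: 48.096 14.416

Derivation:
Executing turtle program step by step:
Start: pos=(0,0), heading=0, pen down
FD 11.3: (0,0) -> (11.3,0) [heading=0, draw]
PD: pen down
RT 60: heading 0 -> 300
LT 183: heading 300 -> 123
REPEAT 2 [
  -- iteration 1/2 --
  RT 60: heading 123 -> 63
  PU: pen up
  REPEAT 3 [
    -- iteration 1/3 --
    FD 7.2: (11.3,0) -> (14.569,6.415) [heading=63, move]
    PD: pen down
    BK 2.4: (14.569,6.415) -> (13.479,4.277) [heading=63, draw]
    -- iteration 2/3 --
    FD 7.2: (13.479,4.277) -> (16.748,10.692) [heading=63, draw]
    PD: pen down
    BK 2.4: (16.748,10.692) -> (15.658,8.554) [heading=63, draw]
    -- iteration 3/3 --
    FD 7.2: (15.658,8.554) -> (18.927,14.969) [heading=63, draw]
    PD: pen down
    BK 2.4: (18.927,14.969) -> (17.837,12.83) [heading=63, draw]
  ]
  -- iteration 2/2 --
  RT 60: heading 63 -> 3
  PU: pen up
  REPEAT 3 [
    -- iteration 1/3 --
    FD 7.2: (17.837,12.83) -> (25.028,13.207) [heading=3, move]
    PD: pen down
    BK 2.4: (25.028,13.207) -> (22.631,13.082) [heading=3, draw]
    -- iteration 2/3 --
    FD 7.2: (22.631,13.082) -> (29.821,13.459) [heading=3, draw]
    PD: pen down
    BK 2.4: (29.821,13.459) -> (27.424,13.333) [heading=3, draw]
    -- iteration 3/3 --
    FD 7.2: (27.424,13.333) -> (34.614,13.71) [heading=3, draw]
    PD: pen down
    BK 2.4: (34.614,13.71) -> (32.218,13.584) [heading=3, draw]
  ]
]
FD 12.2: (32.218,13.584) -> (44.401,14.223) [heading=3, draw]
FD 3.7: (44.401,14.223) -> (48.096,14.416) [heading=3, draw]
RT 15: heading 3 -> 348
PD: pen down
Final: pos=(48.096,14.416), heading=348, 13 segment(s) drawn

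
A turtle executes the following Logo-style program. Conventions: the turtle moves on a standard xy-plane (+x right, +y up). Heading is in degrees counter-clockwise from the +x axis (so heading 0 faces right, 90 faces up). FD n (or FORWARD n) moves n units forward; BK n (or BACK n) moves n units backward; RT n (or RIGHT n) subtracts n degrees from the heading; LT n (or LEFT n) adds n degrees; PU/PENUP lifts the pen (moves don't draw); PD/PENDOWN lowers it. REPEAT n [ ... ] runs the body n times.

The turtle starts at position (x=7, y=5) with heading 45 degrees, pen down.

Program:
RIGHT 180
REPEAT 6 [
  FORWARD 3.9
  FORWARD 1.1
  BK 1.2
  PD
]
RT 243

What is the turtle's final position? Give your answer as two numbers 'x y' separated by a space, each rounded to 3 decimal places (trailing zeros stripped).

Executing turtle program step by step:
Start: pos=(7,5), heading=45, pen down
RT 180: heading 45 -> 225
REPEAT 6 [
  -- iteration 1/6 --
  FD 3.9: (7,5) -> (4.242,2.242) [heading=225, draw]
  FD 1.1: (4.242,2.242) -> (3.464,1.464) [heading=225, draw]
  BK 1.2: (3.464,1.464) -> (4.313,2.313) [heading=225, draw]
  PD: pen down
  -- iteration 2/6 --
  FD 3.9: (4.313,2.313) -> (1.555,-0.445) [heading=225, draw]
  FD 1.1: (1.555,-0.445) -> (0.777,-1.223) [heading=225, draw]
  BK 1.2: (0.777,-1.223) -> (1.626,-0.374) [heading=225, draw]
  PD: pen down
  -- iteration 3/6 --
  FD 3.9: (1.626,-0.374) -> (-1.132,-3.132) [heading=225, draw]
  FD 1.1: (-1.132,-3.132) -> (-1.91,-3.91) [heading=225, draw]
  BK 1.2: (-1.91,-3.91) -> (-1.061,-3.061) [heading=225, draw]
  PD: pen down
  -- iteration 4/6 --
  FD 3.9: (-1.061,-3.061) -> (-3.819,-5.819) [heading=225, draw]
  FD 1.1: (-3.819,-5.819) -> (-4.597,-6.597) [heading=225, draw]
  BK 1.2: (-4.597,-6.597) -> (-3.748,-5.748) [heading=225, draw]
  PD: pen down
  -- iteration 5/6 --
  FD 3.9: (-3.748,-5.748) -> (-6.506,-8.506) [heading=225, draw]
  FD 1.1: (-6.506,-8.506) -> (-7.284,-9.284) [heading=225, draw]
  BK 1.2: (-7.284,-9.284) -> (-6.435,-8.435) [heading=225, draw]
  PD: pen down
  -- iteration 6/6 --
  FD 3.9: (-6.435,-8.435) -> (-9.193,-11.193) [heading=225, draw]
  FD 1.1: (-9.193,-11.193) -> (-9.971,-11.971) [heading=225, draw]
  BK 1.2: (-9.971,-11.971) -> (-9.122,-11.122) [heading=225, draw]
  PD: pen down
]
RT 243: heading 225 -> 342
Final: pos=(-9.122,-11.122), heading=342, 18 segment(s) drawn

Answer: -9.122 -11.122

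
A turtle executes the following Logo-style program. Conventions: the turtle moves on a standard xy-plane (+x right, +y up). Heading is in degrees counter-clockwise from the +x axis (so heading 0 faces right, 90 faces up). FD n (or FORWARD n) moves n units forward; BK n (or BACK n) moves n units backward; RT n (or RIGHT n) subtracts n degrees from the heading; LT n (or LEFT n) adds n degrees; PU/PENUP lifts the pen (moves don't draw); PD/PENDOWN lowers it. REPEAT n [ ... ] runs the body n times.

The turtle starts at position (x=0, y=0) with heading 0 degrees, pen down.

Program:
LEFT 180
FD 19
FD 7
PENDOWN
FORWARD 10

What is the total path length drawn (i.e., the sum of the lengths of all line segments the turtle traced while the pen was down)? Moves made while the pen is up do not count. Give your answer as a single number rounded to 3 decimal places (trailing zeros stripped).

Answer: 36

Derivation:
Executing turtle program step by step:
Start: pos=(0,0), heading=0, pen down
LT 180: heading 0 -> 180
FD 19: (0,0) -> (-19,0) [heading=180, draw]
FD 7: (-19,0) -> (-26,0) [heading=180, draw]
PD: pen down
FD 10: (-26,0) -> (-36,0) [heading=180, draw]
Final: pos=(-36,0), heading=180, 3 segment(s) drawn

Segment lengths:
  seg 1: (0,0) -> (-19,0), length = 19
  seg 2: (-19,0) -> (-26,0), length = 7
  seg 3: (-26,0) -> (-36,0), length = 10
Total = 36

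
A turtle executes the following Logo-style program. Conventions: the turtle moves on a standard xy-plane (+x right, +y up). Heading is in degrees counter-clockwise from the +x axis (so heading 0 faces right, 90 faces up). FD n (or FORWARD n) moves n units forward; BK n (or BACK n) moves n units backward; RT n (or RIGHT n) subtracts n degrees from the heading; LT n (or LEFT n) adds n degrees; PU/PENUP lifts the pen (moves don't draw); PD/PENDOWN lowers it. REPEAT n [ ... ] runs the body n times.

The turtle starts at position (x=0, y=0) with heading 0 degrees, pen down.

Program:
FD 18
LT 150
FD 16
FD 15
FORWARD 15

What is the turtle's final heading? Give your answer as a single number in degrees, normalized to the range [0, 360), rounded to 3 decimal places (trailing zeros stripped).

Executing turtle program step by step:
Start: pos=(0,0), heading=0, pen down
FD 18: (0,0) -> (18,0) [heading=0, draw]
LT 150: heading 0 -> 150
FD 16: (18,0) -> (4.144,8) [heading=150, draw]
FD 15: (4.144,8) -> (-8.847,15.5) [heading=150, draw]
FD 15: (-8.847,15.5) -> (-21.837,23) [heading=150, draw]
Final: pos=(-21.837,23), heading=150, 4 segment(s) drawn

Answer: 150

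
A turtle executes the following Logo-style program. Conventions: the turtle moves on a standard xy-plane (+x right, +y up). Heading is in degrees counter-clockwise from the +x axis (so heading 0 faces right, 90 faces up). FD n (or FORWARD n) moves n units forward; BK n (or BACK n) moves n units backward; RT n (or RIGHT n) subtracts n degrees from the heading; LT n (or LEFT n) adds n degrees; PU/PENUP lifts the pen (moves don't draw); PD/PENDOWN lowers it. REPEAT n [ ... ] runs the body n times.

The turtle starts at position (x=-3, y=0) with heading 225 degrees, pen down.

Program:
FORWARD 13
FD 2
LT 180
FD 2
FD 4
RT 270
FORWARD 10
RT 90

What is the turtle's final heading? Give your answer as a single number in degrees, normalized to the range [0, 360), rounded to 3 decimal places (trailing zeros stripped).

Answer: 45

Derivation:
Executing turtle program step by step:
Start: pos=(-3,0), heading=225, pen down
FD 13: (-3,0) -> (-12.192,-9.192) [heading=225, draw]
FD 2: (-12.192,-9.192) -> (-13.607,-10.607) [heading=225, draw]
LT 180: heading 225 -> 45
FD 2: (-13.607,-10.607) -> (-12.192,-9.192) [heading=45, draw]
FD 4: (-12.192,-9.192) -> (-9.364,-6.364) [heading=45, draw]
RT 270: heading 45 -> 135
FD 10: (-9.364,-6.364) -> (-16.435,0.707) [heading=135, draw]
RT 90: heading 135 -> 45
Final: pos=(-16.435,0.707), heading=45, 5 segment(s) drawn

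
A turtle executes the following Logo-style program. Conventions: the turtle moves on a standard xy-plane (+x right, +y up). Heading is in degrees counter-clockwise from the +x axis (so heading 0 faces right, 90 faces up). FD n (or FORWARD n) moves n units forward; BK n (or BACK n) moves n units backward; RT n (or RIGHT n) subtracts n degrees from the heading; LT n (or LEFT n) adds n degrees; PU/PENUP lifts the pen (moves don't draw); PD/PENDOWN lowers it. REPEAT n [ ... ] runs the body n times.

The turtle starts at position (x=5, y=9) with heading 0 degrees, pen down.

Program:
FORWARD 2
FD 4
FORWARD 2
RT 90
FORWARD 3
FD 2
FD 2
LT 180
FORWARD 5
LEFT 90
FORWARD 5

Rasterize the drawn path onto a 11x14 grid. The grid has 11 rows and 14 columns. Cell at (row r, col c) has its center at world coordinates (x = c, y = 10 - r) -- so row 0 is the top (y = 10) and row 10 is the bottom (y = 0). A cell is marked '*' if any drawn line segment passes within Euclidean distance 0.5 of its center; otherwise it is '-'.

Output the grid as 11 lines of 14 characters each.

Answer: --------------
-----*********
-------------*
--------******
-------------*
-------------*
-------------*
-------------*
-------------*
--------------
--------------

Derivation:
Segment 0: (5,9) -> (7,9)
Segment 1: (7,9) -> (11,9)
Segment 2: (11,9) -> (13,9)
Segment 3: (13,9) -> (13,6)
Segment 4: (13,6) -> (13,4)
Segment 5: (13,4) -> (13,2)
Segment 6: (13,2) -> (13,7)
Segment 7: (13,7) -> (8,7)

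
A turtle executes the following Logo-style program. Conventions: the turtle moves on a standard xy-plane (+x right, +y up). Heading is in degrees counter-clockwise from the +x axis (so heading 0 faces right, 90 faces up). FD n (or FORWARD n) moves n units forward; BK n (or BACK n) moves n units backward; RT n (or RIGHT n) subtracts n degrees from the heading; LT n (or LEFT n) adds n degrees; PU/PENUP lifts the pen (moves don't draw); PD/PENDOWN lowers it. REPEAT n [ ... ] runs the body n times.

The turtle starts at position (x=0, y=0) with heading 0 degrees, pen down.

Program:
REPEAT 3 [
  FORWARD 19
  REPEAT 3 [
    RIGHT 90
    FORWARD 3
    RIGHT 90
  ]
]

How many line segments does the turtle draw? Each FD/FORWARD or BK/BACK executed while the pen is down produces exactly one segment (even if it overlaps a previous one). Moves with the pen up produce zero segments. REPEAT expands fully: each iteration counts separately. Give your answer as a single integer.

Answer: 12

Derivation:
Executing turtle program step by step:
Start: pos=(0,0), heading=0, pen down
REPEAT 3 [
  -- iteration 1/3 --
  FD 19: (0,0) -> (19,0) [heading=0, draw]
  REPEAT 3 [
    -- iteration 1/3 --
    RT 90: heading 0 -> 270
    FD 3: (19,0) -> (19,-3) [heading=270, draw]
    RT 90: heading 270 -> 180
    -- iteration 2/3 --
    RT 90: heading 180 -> 90
    FD 3: (19,-3) -> (19,0) [heading=90, draw]
    RT 90: heading 90 -> 0
    -- iteration 3/3 --
    RT 90: heading 0 -> 270
    FD 3: (19,0) -> (19,-3) [heading=270, draw]
    RT 90: heading 270 -> 180
  ]
  -- iteration 2/3 --
  FD 19: (19,-3) -> (0,-3) [heading=180, draw]
  REPEAT 3 [
    -- iteration 1/3 --
    RT 90: heading 180 -> 90
    FD 3: (0,-3) -> (0,0) [heading=90, draw]
    RT 90: heading 90 -> 0
    -- iteration 2/3 --
    RT 90: heading 0 -> 270
    FD 3: (0,0) -> (0,-3) [heading=270, draw]
    RT 90: heading 270 -> 180
    -- iteration 3/3 --
    RT 90: heading 180 -> 90
    FD 3: (0,-3) -> (0,0) [heading=90, draw]
    RT 90: heading 90 -> 0
  ]
  -- iteration 3/3 --
  FD 19: (0,0) -> (19,0) [heading=0, draw]
  REPEAT 3 [
    -- iteration 1/3 --
    RT 90: heading 0 -> 270
    FD 3: (19,0) -> (19,-3) [heading=270, draw]
    RT 90: heading 270 -> 180
    -- iteration 2/3 --
    RT 90: heading 180 -> 90
    FD 3: (19,-3) -> (19,0) [heading=90, draw]
    RT 90: heading 90 -> 0
    -- iteration 3/3 --
    RT 90: heading 0 -> 270
    FD 3: (19,0) -> (19,-3) [heading=270, draw]
    RT 90: heading 270 -> 180
  ]
]
Final: pos=(19,-3), heading=180, 12 segment(s) drawn
Segments drawn: 12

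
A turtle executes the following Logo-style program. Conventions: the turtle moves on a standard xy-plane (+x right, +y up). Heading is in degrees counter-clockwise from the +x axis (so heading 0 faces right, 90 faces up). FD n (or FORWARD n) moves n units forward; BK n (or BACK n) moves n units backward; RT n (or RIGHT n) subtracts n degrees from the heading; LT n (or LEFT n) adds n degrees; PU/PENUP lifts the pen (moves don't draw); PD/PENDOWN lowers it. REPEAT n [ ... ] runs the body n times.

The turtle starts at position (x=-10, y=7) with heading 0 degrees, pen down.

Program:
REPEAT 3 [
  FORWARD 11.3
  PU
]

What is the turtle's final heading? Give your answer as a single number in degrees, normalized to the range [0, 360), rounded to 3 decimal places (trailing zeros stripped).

Executing turtle program step by step:
Start: pos=(-10,7), heading=0, pen down
REPEAT 3 [
  -- iteration 1/3 --
  FD 11.3: (-10,7) -> (1.3,7) [heading=0, draw]
  PU: pen up
  -- iteration 2/3 --
  FD 11.3: (1.3,7) -> (12.6,7) [heading=0, move]
  PU: pen up
  -- iteration 3/3 --
  FD 11.3: (12.6,7) -> (23.9,7) [heading=0, move]
  PU: pen up
]
Final: pos=(23.9,7), heading=0, 1 segment(s) drawn

Answer: 0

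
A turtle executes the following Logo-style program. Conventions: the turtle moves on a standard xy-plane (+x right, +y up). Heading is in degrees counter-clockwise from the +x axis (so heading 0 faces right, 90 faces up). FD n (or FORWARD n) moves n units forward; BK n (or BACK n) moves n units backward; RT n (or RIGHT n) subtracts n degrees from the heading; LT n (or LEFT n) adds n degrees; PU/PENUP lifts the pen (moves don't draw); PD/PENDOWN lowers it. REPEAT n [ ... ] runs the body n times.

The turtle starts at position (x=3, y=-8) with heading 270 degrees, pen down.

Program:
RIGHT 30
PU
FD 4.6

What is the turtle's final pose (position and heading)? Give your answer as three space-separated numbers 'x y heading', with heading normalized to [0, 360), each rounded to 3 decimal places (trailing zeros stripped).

Answer: 0.7 -11.984 240

Derivation:
Executing turtle program step by step:
Start: pos=(3,-8), heading=270, pen down
RT 30: heading 270 -> 240
PU: pen up
FD 4.6: (3,-8) -> (0.7,-11.984) [heading=240, move]
Final: pos=(0.7,-11.984), heading=240, 0 segment(s) drawn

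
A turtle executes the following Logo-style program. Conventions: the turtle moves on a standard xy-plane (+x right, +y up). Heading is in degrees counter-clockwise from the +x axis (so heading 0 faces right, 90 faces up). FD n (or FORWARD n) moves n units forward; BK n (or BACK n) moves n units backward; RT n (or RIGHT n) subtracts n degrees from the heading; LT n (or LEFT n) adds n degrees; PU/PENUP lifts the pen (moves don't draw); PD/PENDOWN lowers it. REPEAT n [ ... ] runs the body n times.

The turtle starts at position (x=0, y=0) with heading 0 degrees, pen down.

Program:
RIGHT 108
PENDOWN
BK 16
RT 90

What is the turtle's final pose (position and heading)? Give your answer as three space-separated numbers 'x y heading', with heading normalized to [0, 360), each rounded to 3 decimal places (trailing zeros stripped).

Answer: 4.944 15.217 162

Derivation:
Executing turtle program step by step:
Start: pos=(0,0), heading=0, pen down
RT 108: heading 0 -> 252
PD: pen down
BK 16: (0,0) -> (4.944,15.217) [heading=252, draw]
RT 90: heading 252 -> 162
Final: pos=(4.944,15.217), heading=162, 1 segment(s) drawn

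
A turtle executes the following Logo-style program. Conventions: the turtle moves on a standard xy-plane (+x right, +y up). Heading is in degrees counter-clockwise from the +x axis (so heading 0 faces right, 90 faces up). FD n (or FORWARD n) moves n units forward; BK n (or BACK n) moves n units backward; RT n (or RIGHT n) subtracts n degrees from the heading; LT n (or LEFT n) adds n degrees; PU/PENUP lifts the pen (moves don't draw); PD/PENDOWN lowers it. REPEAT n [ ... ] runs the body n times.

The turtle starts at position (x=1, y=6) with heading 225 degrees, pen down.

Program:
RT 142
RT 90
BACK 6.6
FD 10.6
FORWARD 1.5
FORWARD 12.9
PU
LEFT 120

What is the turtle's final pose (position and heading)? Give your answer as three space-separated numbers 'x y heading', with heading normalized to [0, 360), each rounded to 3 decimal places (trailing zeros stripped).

Executing turtle program step by step:
Start: pos=(1,6), heading=225, pen down
RT 142: heading 225 -> 83
RT 90: heading 83 -> 353
BK 6.6: (1,6) -> (-5.551,6.804) [heading=353, draw]
FD 10.6: (-5.551,6.804) -> (4.97,5.513) [heading=353, draw]
FD 1.5: (4.97,5.513) -> (6.459,5.33) [heading=353, draw]
FD 12.9: (6.459,5.33) -> (19.263,3.758) [heading=353, draw]
PU: pen up
LT 120: heading 353 -> 113
Final: pos=(19.263,3.758), heading=113, 4 segment(s) drawn

Answer: 19.263 3.758 113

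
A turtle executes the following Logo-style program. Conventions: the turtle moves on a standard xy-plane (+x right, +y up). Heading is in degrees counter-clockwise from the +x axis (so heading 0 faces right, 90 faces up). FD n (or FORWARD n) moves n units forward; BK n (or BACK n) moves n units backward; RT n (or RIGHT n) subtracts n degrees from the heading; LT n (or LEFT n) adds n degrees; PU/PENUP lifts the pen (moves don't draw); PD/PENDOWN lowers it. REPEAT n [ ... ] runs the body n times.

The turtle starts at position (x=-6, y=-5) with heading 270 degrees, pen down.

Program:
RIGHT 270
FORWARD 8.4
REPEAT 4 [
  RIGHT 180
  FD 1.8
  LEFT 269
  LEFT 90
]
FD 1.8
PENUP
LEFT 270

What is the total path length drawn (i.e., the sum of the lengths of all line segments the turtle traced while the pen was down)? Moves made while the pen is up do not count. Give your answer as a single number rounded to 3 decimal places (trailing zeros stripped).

Answer: 17.4

Derivation:
Executing turtle program step by step:
Start: pos=(-6,-5), heading=270, pen down
RT 270: heading 270 -> 0
FD 8.4: (-6,-5) -> (2.4,-5) [heading=0, draw]
REPEAT 4 [
  -- iteration 1/4 --
  RT 180: heading 0 -> 180
  FD 1.8: (2.4,-5) -> (0.6,-5) [heading=180, draw]
  LT 269: heading 180 -> 89
  LT 90: heading 89 -> 179
  -- iteration 2/4 --
  RT 180: heading 179 -> 359
  FD 1.8: (0.6,-5) -> (2.4,-5.031) [heading=359, draw]
  LT 269: heading 359 -> 268
  LT 90: heading 268 -> 358
  -- iteration 3/4 --
  RT 180: heading 358 -> 178
  FD 1.8: (2.4,-5.031) -> (0.601,-4.969) [heading=178, draw]
  LT 269: heading 178 -> 87
  LT 90: heading 87 -> 177
  -- iteration 4/4 --
  RT 180: heading 177 -> 357
  FD 1.8: (0.601,-4.969) -> (2.398,-5.063) [heading=357, draw]
  LT 269: heading 357 -> 266
  LT 90: heading 266 -> 356
]
FD 1.8: (2.398,-5.063) -> (4.194,-5.188) [heading=356, draw]
PU: pen up
LT 270: heading 356 -> 266
Final: pos=(4.194,-5.188), heading=266, 6 segment(s) drawn

Segment lengths:
  seg 1: (-6,-5) -> (2.4,-5), length = 8.4
  seg 2: (2.4,-5) -> (0.6,-5), length = 1.8
  seg 3: (0.6,-5) -> (2.4,-5.031), length = 1.8
  seg 4: (2.4,-5.031) -> (0.601,-4.969), length = 1.8
  seg 5: (0.601,-4.969) -> (2.398,-5.063), length = 1.8
  seg 6: (2.398,-5.063) -> (4.194,-5.188), length = 1.8
Total = 17.4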